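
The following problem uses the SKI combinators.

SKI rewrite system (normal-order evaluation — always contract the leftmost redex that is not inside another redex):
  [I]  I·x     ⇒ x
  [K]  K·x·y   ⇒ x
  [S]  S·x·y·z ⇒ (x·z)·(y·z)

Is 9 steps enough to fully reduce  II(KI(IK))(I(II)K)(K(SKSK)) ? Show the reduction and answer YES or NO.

  start: II(KI(IK))(I(II)K)(K(SKSK))
  [1] I(KI(IK))(I(II)K)(K(SKSK))
  [2] KI(IK)(I(II)K)(K(SKSK))
  [3] I(I(II)K)(K(SKSK))
  [4] I(II)K(K(SKSK))
  [5] IIK(K(SKSK))
  [6] IK(K(SKSK))
  [7] K(K(SKSK))
  [8] K(K(KK(SK)))
  [9] K(KK)

Answer: YES — reaches normal form K(KK) in 9 ≤ 9 steps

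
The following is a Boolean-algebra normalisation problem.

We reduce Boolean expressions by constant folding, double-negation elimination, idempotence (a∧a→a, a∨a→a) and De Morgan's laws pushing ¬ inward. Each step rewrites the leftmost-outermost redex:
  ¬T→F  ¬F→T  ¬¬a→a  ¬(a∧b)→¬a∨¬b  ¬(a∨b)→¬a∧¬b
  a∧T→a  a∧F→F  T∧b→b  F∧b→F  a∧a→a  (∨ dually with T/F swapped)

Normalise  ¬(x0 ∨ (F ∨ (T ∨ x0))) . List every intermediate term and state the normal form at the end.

  start: ¬(x0 ∨ (F ∨ (T ∨ x0)))
  →1  ¬x0 ∧ ¬(F ∨ (T ∨ x0))
  →2  ¬x0 ∧ (¬F ∧ ¬(T ∨ x0))
  →3  ¬x0 ∧ (T ∧ ¬(T ∨ x0))
  →4  ¬x0 ∧ ¬(T ∨ x0)
  →5  ¬x0 ∧ (¬T ∧ ¬x0)
  →6  ¬x0 ∧ (F ∧ ¬x0)
  →7  ¬x0 ∧ F
  →8  F

Answer: normal form = F  (in 8 steps)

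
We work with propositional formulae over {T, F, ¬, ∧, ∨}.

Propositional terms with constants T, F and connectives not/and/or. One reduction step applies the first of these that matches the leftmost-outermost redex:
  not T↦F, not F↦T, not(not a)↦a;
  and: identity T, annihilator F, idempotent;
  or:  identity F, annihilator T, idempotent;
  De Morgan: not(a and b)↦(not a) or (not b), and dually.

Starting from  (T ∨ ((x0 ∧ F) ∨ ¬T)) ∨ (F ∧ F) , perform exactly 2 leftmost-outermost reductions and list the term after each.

Answer: after 2 steps: T

Derivation:
  start: (T ∨ ((x0 ∧ F) ∨ ¬T)) ∨ (F ∧ F)
  →1  T ∨ (F ∧ F)
  →2  T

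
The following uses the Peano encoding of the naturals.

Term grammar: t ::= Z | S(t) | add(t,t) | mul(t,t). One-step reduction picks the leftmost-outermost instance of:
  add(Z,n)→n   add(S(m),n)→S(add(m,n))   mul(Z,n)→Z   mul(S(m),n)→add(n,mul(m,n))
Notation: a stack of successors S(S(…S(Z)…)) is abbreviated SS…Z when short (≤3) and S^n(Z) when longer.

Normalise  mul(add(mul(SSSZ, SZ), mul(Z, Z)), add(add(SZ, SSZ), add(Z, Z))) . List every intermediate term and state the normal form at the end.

  start: mul(add(mul(SSSZ, SZ), mul(Z, Z)), add(add(SZ, SSZ), add(Z, Z)))
  [1] mul(add(add(SZ, mul(SSZ, SZ)), mul(Z, Z)), add(add(SZ, SSZ), add(Z, Z)))
  [2] mul(add(S(add(Z, mul(SSZ, SZ))), mul(Z, Z)), add(add(SZ, SSZ), add(Z, Z)))
  [3] mul(S(add(add(Z, mul(SSZ, SZ)), mul(Z, Z))), add(add(SZ, SSZ), add(Z, Z)))
  [4] add(add(add(SZ, SSZ), add(Z, Z)), mul(add(add(Z, mul(SSZ, SZ)), mul(Z, Z)), add(add(SZ, SSZ), add(Z, Z))))
  [5] add(add(S(add(Z, SSZ)), add(Z, Z)), mul(add(add(Z, mul(SSZ, SZ)), mul(Z, Z)), add(add(SZ, SSZ), add(Z, Z))))
  [6] add(S(add(add(Z, SSZ), add(Z, Z))), mul(add(add(Z, mul(SSZ, SZ)), mul(Z, Z)), add(add(SZ, SSZ), add(Z, Z))))
  [7] S(add(add(add(Z, SSZ), add(Z, Z)), mul(add(add(Z, mul(SSZ, SZ)), mul(Z, Z)), add(add(SZ, SSZ), add(Z, Z)))))
  [8] S(add(add(SSZ, add(Z, Z)), mul(add(add(Z, mul(SSZ, SZ)), mul(Z, Z)), add(add(SZ, SSZ), add(Z, Z)))))
  [9] S(add(S(add(SZ, add(Z, Z))), mul(add(add(Z, mul(SSZ, SZ)), mul(Z, Z)), add(add(SZ, SSZ), add(Z, Z)))))
  [10] S(S(add(add(SZ, add(Z, Z)), mul(add(add(Z, mul(SSZ, SZ)), mul(Z, Z)), add(add(SZ, SSZ), add(Z, Z))))))
  [11] S(S(add(S(add(Z, add(Z, Z))), mul(add(add(Z, mul(SSZ, SZ)), mul(Z, Z)), add(add(SZ, SSZ), add(Z, Z))))))
  [12] S(S(S(add(add(Z, add(Z, Z)), mul(add(add(Z, mul(SSZ, SZ)), mul(Z, Z)), add(add(SZ, SSZ), add(Z, Z)))))))
  [13] S(S(S(add(add(Z, Z), mul(add(add(Z, mul(SSZ, SZ)), mul(Z, Z)), add(add(SZ, SSZ), add(Z, Z)))))))
  [14] S(S(S(add(Z, mul(add(add(Z, mul(SSZ, SZ)), mul(Z, Z)), add(add(SZ, SSZ), add(Z, Z)))))))
  [15] S(S(S(mul(add(add(Z, mul(SSZ, SZ)), mul(Z, Z)), add(add(SZ, SSZ), add(Z, Z))))))
  [16] S(S(S(mul(add(mul(SSZ, SZ), mul(Z, Z)), add(add(SZ, SSZ), add(Z, Z))))))
  [17] S(S(S(mul(add(add(SZ, mul(SZ, SZ)), mul(Z, Z)), add(add(SZ, SSZ), add(Z, Z))))))
  [18] S(S(S(mul(add(S(add(Z, mul(SZ, SZ))), mul(Z, Z)), add(add(SZ, SSZ), add(Z, Z))))))
  [19] S(S(S(mul(S(add(add(Z, mul(SZ, SZ)), mul(Z, Z))), add(add(SZ, SSZ), add(Z, Z))))))
  [20] S(S(S(add(add(add(SZ, SSZ), add(Z, Z)), mul(add(add(Z, mul(SZ, SZ)), mul(Z, Z)), add(add(SZ, SSZ), add(Z, Z)))))))
  [21] S(S(S(add(add(S(add(Z, SSZ)), add(Z, Z)), mul(add(add(Z, mul(SZ, SZ)), mul(Z, Z)), add(add(SZ, SSZ), add(Z, Z)))))))
  [22] S(S(S(add(S(add(add(Z, SSZ), add(Z, Z))), mul(add(add(Z, mul(SZ, SZ)), mul(Z, Z)), add(add(SZ, SSZ), add(Z, Z)))))))
  [23] S(S(S(S(add(add(add(Z, SSZ), add(Z, Z)), mul(add(add(Z, mul(SZ, SZ)), mul(Z, Z)), add(add(SZ, SSZ), add(Z, Z))))))))
  [24] S(S(S(S(add(add(SSZ, add(Z, Z)), mul(add(add(Z, mul(SZ, SZ)), mul(Z, Z)), add(add(SZ, SSZ), add(Z, Z))))))))
  [25] S(S(S(S(add(S(add(SZ, add(Z, Z))), mul(add(add(Z, mul(SZ, SZ)), mul(Z, Z)), add(add(SZ, SSZ), add(Z, Z))))))))
  [26] S(S(S(S(S(add(add(SZ, add(Z, Z)), mul(add(add(Z, mul(SZ, SZ)), mul(Z, Z)), add(add(SZ, SSZ), add(Z, Z)))))))))
  [27] S(S(S(S(S(add(S(add(Z, add(Z, Z))), mul(add(add(Z, mul(SZ, SZ)), mul(Z, Z)), add(add(SZ, SSZ), add(Z, Z)))))))))
  [28] S(S(S(S(S(S(add(add(Z, add(Z, Z)), mul(add(add(Z, mul(SZ, SZ)), mul(Z, Z)), add(add(SZ, SSZ), add(Z, Z))))))))))
  [29] S(S(S(S(S(S(add(add(Z, Z), mul(add(add(Z, mul(SZ, SZ)), mul(Z, Z)), add(add(SZ, SSZ), add(Z, Z))))))))))
  [30] S(S(S(S(S(S(add(Z, mul(add(add(Z, mul(SZ, SZ)), mul(Z, Z)), add(add(SZ, SSZ), add(Z, Z))))))))))
  [31] S(S(S(S(S(S(mul(add(add(Z, mul(SZ, SZ)), mul(Z, Z)), add(add(SZ, SSZ), add(Z, Z)))))))))
  [32] S(S(S(S(S(S(mul(add(mul(SZ, SZ), mul(Z, Z)), add(add(SZ, SSZ), add(Z, Z)))))))))
  [33] S(S(S(S(S(S(mul(add(add(SZ, mul(Z, SZ)), mul(Z, Z)), add(add(SZ, SSZ), add(Z, Z)))))))))
  [34] S(S(S(S(S(S(mul(add(S(add(Z, mul(Z, SZ))), mul(Z, Z)), add(add(SZ, SSZ), add(Z, Z)))))))))
  [35] S(S(S(S(S(S(mul(S(add(add(Z, mul(Z, SZ)), mul(Z, Z))), add(add(SZ, SSZ), add(Z, Z)))))))))
  [36] S(S(S(S(S(S(add(add(add(SZ, SSZ), add(Z, Z)), mul(add(add(Z, mul(Z, SZ)), mul(Z, Z)), add(add(SZ, SSZ), add(Z, Z))))))))))
  [37] S(S(S(S(S(S(add(add(S(add(Z, SSZ)), add(Z, Z)), mul(add(add(Z, mul(Z, SZ)), mul(Z, Z)), add(add(SZ, SSZ), add(Z, Z))))))))))
  [38] S(S(S(S(S(S(add(S(add(add(Z, SSZ), add(Z, Z))), mul(add(add(Z, mul(Z, SZ)), mul(Z, Z)), add(add(SZ, SSZ), add(Z, Z))))))))))
  [39] S(S(S(S(S(S(S(add(add(add(Z, SSZ), add(Z, Z)), mul(add(add(Z, mul(Z, SZ)), mul(Z, Z)), add(add(SZ, SSZ), add(Z, Z)))))))))))
  [40] S(S(S(S(S(S(S(add(add(SSZ, add(Z, Z)), mul(add(add(Z, mul(Z, SZ)), mul(Z, Z)), add(add(SZ, SSZ), add(Z, Z)))))))))))
  [41] S(S(S(S(S(S(S(add(S(add(SZ, add(Z, Z))), mul(add(add(Z, mul(Z, SZ)), mul(Z, Z)), add(add(SZ, SSZ), add(Z, Z)))))))))))
  [42] S(S(S(S(S(S(S(S(add(add(SZ, add(Z, Z)), mul(add(add(Z, mul(Z, SZ)), mul(Z, Z)), add(add(SZ, SSZ), add(Z, Z))))))))))))
  [43] S(S(S(S(S(S(S(S(add(S(add(Z, add(Z, Z))), mul(add(add(Z, mul(Z, SZ)), mul(Z, Z)), add(add(SZ, SSZ), add(Z, Z))))))))))))
  [44] S(S(S(S(S(S(S(S(S(add(add(Z, add(Z, Z)), mul(add(add(Z, mul(Z, SZ)), mul(Z, Z)), add(add(SZ, SSZ), add(Z, Z)))))))))))))
  [45] S(S(S(S(S(S(S(S(S(add(add(Z, Z), mul(add(add(Z, mul(Z, SZ)), mul(Z, Z)), add(add(SZ, SSZ), add(Z, Z)))))))))))))
  [46] S(S(S(S(S(S(S(S(S(add(Z, mul(add(add(Z, mul(Z, SZ)), mul(Z, Z)), add(add(SZ, SSZ), add(Z, Z)))))))))))))
  [47] S(S(S(S(S(S(S(S(S(mul(add(add(Z, mul(Z, SZ)), mul(Z, Z)), add(add(SZ, SSZ), add(Z, Z))))))))))))
  [48] S(S(S(S(S(S(S(S(S(mul(add(mul(Z, SZ), mul(Z, Z)), add(add(SZ, SSZ), add(Z, Z))))))))))))
  [49] S(S(S(S(S(S(S(S(S(mul(add(Z, mul(Z, Z)), add(add(SZ, SSZ), add(Z, Z))))))))))))
  [50] S(S(S(S(S(S(S(S(S(mul(mul(Z, Z), add(add(SZ, SSZ), add(Z, Z))))))))))))
  [51] S(S(S(S(S(S(S(S(S(mul(Z, add(add(SZ, SSZ), add(Z, Z))))))))))))
  [52] S^9(Z)

Answer: normal form = S^9(Z)  (in 52 steps)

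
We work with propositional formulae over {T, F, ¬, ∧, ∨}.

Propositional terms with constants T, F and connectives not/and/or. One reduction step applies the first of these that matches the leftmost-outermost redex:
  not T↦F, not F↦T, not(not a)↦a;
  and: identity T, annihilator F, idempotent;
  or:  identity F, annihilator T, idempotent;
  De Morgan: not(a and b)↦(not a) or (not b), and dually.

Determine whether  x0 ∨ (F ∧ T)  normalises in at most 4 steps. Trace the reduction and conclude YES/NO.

  start: x0 ∨ (F ∧ T)
  →1  x0 ∨ F
  →2  x0

Answer: YES — reaches normal form x0 in 2 ≤ 4 steps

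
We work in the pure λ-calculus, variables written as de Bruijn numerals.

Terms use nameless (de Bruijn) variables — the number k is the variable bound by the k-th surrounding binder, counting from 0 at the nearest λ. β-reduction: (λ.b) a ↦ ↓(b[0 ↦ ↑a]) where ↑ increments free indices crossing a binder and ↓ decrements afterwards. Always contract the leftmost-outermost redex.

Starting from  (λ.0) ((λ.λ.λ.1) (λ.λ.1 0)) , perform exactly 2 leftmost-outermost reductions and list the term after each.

Answer: after 2 steps: λ.λ.1

Derivation:
  start: (λ.0) ((λ.λ.λ.1) (λ.λ.1 0))
  step 1: (λ.λ.λ.1) (λ.λ.1 0)
  step 2: λ.λ.1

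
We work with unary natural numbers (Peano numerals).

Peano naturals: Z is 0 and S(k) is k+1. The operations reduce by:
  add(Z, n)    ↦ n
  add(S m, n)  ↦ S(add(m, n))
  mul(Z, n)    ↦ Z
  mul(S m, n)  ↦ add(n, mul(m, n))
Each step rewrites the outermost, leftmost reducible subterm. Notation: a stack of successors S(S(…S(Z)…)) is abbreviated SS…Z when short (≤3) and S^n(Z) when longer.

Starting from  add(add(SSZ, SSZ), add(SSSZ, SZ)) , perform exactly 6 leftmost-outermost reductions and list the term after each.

Answer: after 6 steps: S(S(S(add(SZ, add(SSSZ, SZ)))))

Reduction:
  start: add(add(SSZ, SSZ), add(SSSZ, SZ))
  →1  add(S(add(SZ, SSZ)), add(SSSZ, SZ))
  →2  S(add(add(SZ, SSZ), add(SSSZ, SZ)))
  →3  S(add(S(add(Z, SSZ)), add(SSSZ, SZ)))
  →4  S(S(add(add(Z, SSZ), add(SSSZ, SZ))))
  →5  S(S(add(SSZ, add(SSSZ, SZ))))
  →6  S(S(S(add(SZ, add(SSSZ, SZ)))))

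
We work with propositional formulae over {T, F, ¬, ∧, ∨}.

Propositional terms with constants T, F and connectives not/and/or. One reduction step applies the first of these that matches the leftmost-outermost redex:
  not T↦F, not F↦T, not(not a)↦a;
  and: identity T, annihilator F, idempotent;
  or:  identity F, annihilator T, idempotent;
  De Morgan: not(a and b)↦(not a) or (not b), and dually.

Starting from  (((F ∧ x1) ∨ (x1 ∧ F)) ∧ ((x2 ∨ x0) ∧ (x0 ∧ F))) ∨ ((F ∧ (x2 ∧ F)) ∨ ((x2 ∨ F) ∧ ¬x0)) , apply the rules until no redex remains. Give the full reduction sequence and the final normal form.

Answer: normal form = x2 ∧ ¬x0  (in 8 steps)

Derivation:
  start: (((F ∧ x1) ∨ (x1 ∧ F)) ∧ ((x2 ∨ x0) ∧ (x0 ∧ F))) ∨ ((F ∧ (x2 ∧ F)) ∨ ((x2 ∨ F) ∧ ¬x0))
  [1] ((F ∨ (x1 ∧ F)) ∧ ((x2 ∨ x0) ∧ (x0 ∧ F))) ∨ ((F ∧ (x2 ∧ F)) ∨ ((x2 ∨ F) ∧ ¬x0))
  [2] ((x1 ∧ F) ∧ ((x2 ∨ x0) ∧ (x0 ∧ F))) ∨ ((F ∧ (x2 ∧ F)) ∨ ((x2 ∨ F) ∧ ¬x0))
  [3] (F ∧ ((x2 ∨ x0) ∧ (x0 ∧ F))) ∨ ((F ∧ (x2 ∧ F)) ∨ ((x2 ∨ F) ∧ ¬x0))
  [4] F ∨ ((F ∧ (x2 ∧ F)) ∨ ((x2 ∨ F) ∧ ¬x0))
  [5] (F ∧ (x2 ∧ F)) ∨ ((x2 ∨ F) ∧ ¬x0)
  [6] F ∨ ((x2 ∨ F) ∧ ¬x0)
  [7] (x2 ∨ F) ∧ ¬x0
  [8] x2 ∧ ¬x0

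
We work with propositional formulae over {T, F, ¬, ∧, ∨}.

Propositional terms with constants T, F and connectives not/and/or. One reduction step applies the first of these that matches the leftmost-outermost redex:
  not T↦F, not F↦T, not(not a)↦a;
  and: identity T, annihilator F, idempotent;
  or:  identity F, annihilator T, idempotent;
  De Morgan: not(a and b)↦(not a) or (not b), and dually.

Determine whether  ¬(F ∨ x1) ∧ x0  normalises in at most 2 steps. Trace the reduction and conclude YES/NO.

Answer: NO — after 2 steps the term is (T ∧ ¬x1) ∧ x0, not yet normal

Working:
  start: ¬(F ∨ x1) ∧ x0
  step 1: (¬F ∧ ¬x1) ∧ x0
  step 2: (T ∧ ¬x1) ∧ x0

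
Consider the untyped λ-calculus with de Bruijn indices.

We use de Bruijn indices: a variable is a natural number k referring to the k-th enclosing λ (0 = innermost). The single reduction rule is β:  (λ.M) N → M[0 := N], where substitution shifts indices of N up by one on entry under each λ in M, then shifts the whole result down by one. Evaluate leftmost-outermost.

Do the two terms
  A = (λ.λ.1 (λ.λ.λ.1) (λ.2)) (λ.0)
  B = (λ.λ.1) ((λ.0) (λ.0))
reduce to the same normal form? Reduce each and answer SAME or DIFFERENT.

Term A:
  start: (λ.λ.1 (λ.λ.λ.1) (λ.2)) (λ.0)
  step 1: λ.(λ.0) (λ.λ.λ.1) (λ.λ.0)
  step 2: λ.(λ.λ.λ.1) (λ.λ.0)
  step 3: λ.λ.λ.1

Term B:
  start: (λ.λ.1) ((λ.0) (λ.0))
  step 1: λ.(λ.0) (λ.0)
  step 2: λ.λ.0

Answer: DIFFERENT — A ⇓ λ.λ.λ.1, B ⇓ λ.λ.0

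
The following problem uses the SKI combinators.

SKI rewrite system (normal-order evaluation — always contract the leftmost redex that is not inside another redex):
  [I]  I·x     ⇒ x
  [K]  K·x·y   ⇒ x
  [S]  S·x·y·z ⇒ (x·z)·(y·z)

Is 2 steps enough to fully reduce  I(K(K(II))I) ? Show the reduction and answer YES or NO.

Answer: NO — after 2 steps the term is K(II), not yet normal

Derivation:
  start: I(K(K(II))I)
  step 1: K(K(II))I
  step 2: K(II)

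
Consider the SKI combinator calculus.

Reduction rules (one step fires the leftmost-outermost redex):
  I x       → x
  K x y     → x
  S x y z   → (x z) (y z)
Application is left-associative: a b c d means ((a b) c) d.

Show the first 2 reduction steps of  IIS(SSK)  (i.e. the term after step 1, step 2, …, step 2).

Answer: after 2 steps: S(SSK)

Reduction:
  start: IIS(SSK)
  [1] IS(SSK)
  [2] S(SSK)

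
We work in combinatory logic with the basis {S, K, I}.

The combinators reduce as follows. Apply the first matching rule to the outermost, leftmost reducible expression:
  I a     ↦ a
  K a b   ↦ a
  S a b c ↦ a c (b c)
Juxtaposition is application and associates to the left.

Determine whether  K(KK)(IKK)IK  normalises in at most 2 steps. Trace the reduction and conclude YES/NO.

  start: K(KK)(IKK)IK
  step 1: KKIK
  step 2: KK

Answer: YES — reaches normal form KK in 2 ≤ 2 steps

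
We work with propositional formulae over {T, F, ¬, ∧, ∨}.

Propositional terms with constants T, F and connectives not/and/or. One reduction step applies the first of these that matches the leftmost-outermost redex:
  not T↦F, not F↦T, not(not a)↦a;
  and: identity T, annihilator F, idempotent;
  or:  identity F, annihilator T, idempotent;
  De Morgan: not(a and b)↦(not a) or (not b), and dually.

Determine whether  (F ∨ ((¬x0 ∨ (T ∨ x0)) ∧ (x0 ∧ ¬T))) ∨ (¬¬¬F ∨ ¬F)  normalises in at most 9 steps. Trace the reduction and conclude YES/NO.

  start: (F ∨ ((¬x0 ∨ (T ∨ x0)) ∧ (x0 ∧ ¬T))) ∨ (¬¬¬F ∨ ¬F)
  [1] ((¬x0 ∨ (T ∨ x0)) ∧ (x0 ∧ ¬T)) ∨ (¬¬¬F ∨ ¬F)
  [2] ((¬x0 ∨ T) ∧ (x0 ∧ ¬T)) ∨ (¬¬¬F ∨ ¬F)
  [3] (T ∧ (x0 ∧ ¬T)) ∨ (¬¬¬F ∨ ¬F)
  [4] (x0 ∧ ¬T) ∨ (¬¬¬F ∨ ¬F)
  [5] (x0 ∧ F) ∨ (¬¬¬F ∨ ¬F)
  [6] F ∨ (¬¬¬F ∨ ¬F)
  [7] ¬¬¬F ∨ ¬F
  [8] ¬F ∨ ¬F
  [9] ¬F

Answer: NO — after 9 steps the term is ¬F, not yet normal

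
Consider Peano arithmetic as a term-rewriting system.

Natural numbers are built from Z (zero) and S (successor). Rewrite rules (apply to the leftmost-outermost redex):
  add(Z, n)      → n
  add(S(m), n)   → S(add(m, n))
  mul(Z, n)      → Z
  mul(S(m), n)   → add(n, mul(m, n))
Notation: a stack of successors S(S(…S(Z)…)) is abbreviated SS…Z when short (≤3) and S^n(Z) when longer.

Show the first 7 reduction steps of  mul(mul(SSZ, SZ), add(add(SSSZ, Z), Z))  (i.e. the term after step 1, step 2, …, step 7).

Answer: after 7 steps: S(add(add(S(add(SZ, Z)), Z), mul(add(Z, mul(SZ, SZ)), add(add(SSSZ, Z), Z))))

Derivation:
  start: mul(mul(SSZ, SZ), add(add(SSSZ, Z), Z))
  [1] mul(add(SZ, mul(SZ, SZ)), add(add(SSSZ, Z), Z))
  [2] mul(S(add(Z, mul(SZ, SZ))), add(add(SSSZ, Z), Z))
  [3] add(add(add(SSSZ, Z), Z), mul(add(Z, mul(SZ, SZ)), add(add(SSSZ, Z), Z)))
  [4] add(add(S(add(SSZ, Z)), Z), mul(add(Z, mul(SZ, SZ)), add(add(SSSZ, Z), Z)))
  [5] add(S(add(add(SSZ, Z), Z)), mul(add(Z, mul(SZ, SZ)), add(add(SSSZ, Z), Z)))
  [6] S(add(add(add(SSZ, Z), Z), mul(add(Z, mul(SZ, SZ)), add(add(SSSZ, Z), Z))))
  [7] S(add(add(S(add(SZ, Z)), Z), mul(add(Z, mul(SZ, SZ)), add(add(SSSZ, Z), Z))))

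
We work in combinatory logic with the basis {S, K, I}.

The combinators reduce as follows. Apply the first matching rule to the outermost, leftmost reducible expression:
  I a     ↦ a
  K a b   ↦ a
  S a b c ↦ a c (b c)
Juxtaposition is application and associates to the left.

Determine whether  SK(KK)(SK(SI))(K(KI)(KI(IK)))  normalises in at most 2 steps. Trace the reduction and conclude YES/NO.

Answer: NO — after 2 steps the term is SK(SI)(K(KI)(KI(IK))), not yet normal

Working:
  start: SK(KK)(SK(SI))(K(KI)(KI(IK)))
  step 1: K(SK(SI))(KK(SK(SI)))(K(KI)(KI(IK)))
  step 2: SK(SI)(K(KI)(KI(IK)))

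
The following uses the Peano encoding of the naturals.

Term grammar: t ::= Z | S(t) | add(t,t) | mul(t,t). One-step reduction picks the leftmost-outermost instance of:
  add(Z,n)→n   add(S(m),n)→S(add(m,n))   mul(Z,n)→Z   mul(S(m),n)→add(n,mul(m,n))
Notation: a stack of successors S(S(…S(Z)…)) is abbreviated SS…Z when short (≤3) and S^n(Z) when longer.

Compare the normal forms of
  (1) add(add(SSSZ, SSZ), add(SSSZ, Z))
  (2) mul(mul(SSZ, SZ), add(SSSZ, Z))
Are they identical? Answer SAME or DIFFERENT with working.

Term A:
  start: add(add(SSSZ, SSZ), add(SSSZ, Z))
  →1  add(S(add(SSZ, SSZ)), add(SSSZ, Z))
  →2  S(add(add(SSZ, SSZ), add(SSSZ, Z)))
  →3  S(add(S(add(SZ, SSZ)), add(SSSZ, Z)))
  →4  S(S(add(add(SZ, SSZ), add(SSSZ, Z))))
  →5  S(S(add(S(add(Z, SSZ)), add(SSSZ, Z))))
  →6  S(S(S(add(add(Z, SSZ), add(SSSZ, Z)))))
  →7  S(S(S(add(SSZ, add(SSSZ, Z)))))
  →8  S(S(S(S(add(SZ, add(SSSZ, Z))))))
  →9  S(S(S(S(S(add(Z, add(SSSZ, Z)))))))
  →10  S(S(S(S(S(add(SSSZ, Z))))))
  →11  S(S(S(S(S(S(add(SSZ, Z)))))))
  →12  S(S(S(S(S(S(S(add(SZ, Z))))))))
  →13  S(S(S(S(S(S(S(S(add(Z, Z)))))))))
  →14  S^8(Z)

Term B:
  start: mul(mul(SSZ, SZ), add(SSSZ, Z))
  →1  mul(add(SZ, mul(SZ, SZ)), add(SSSZ, Z))
  →2  mul(S(add(Z, mul(SZ, SZ))), add(SSSZ, Z))
  →3  add(add(SSSZ, Z), mul(add(Z, mul(SZ, SZ)), add(SSSZ, Z)))
  →4  add(S(add(SSZ, Z)), mul(add(Z, mul(SZ, SZ)), add(SSSZ, Z)))
  →5  S(add(add(SSZ, Z), mul(add(Z, mul(SZ, SZ)), add(SSSZ, Z))))
  →6  S(add(S(add(SZ, Z)), mul(add(Z, mul(SZ, SZ)), add(SSSZ, Z))))
  →7  S(S(add(add(SZ, Z), mul(add(Z, mul(SZ, SZ)), add(SSSZ, Z)))))
  →8  S(S(add(S(add(Z, Z)), mul(add(Z, mul(SZ, SZ)), add(SSSZ, Z)))))
  →9  S(S(S(add(add(Z, Z), mul(add(Z, mul(SZ, SZ)), add(SSSZ, Z))))))
  →10  S(S(S(add(Z, mul(add(Z, mul(SZ, SZ)), add(SSSZ, Z))))))
  →11  S(S(S(mul(add(Z, mul(SZ, SZ)), add(SSSZ, Z)))))
  →12  S(S(S(mul(mul(SZ, SZ), add(SSSZ, Z)))))
  →13  S(S(S(mul(add(SZ, mul(Z, SZ)), add(SSSZ, Z)))))
  →14  S(S(S(mul(S(add(Z, mul(Z, SZ))), add(SSSZ, Z)))))
  →15  S(S(S(add(add(SSSZ, Z), mul(add(Z, mul(Z, SZ)), add(SSSZ, Z))))))
  →16  S(S(S(add(S(add(SSZ, Z)), mul(add(Z, mul(Z, SZ)), add(SSSZ, Z))))))
  →17  S(S(S(S(add(add(SSZ, Z), mul(add(Z, mul(Z, SZ)), add(SSSZ, Z)))))))
  →18  S(S(S(S(add(S(add(SZ, Z)), mul(add(Z, mul(Z, SZ)), add(SSSZ, Z)))))))
  →19  S(S(S(S(S(add(add(SZ, Z), mul(add(Z, mul(Z, SZ)), add(SSSZ, Z))))))))
  →20  S(S(S(S(S(add(S(add(Z, Z)), mul(add(Z, mul(Z, SZ)), add(SSSZ, Z))))))))
  →21  S(S(S(S(S(S(add(add(Z, Z), mul(add(Z, mul(Z, SZ)), add(SSSZ, Z)))))))))
  →22  S(S(S(S(S(S(add(Z, mul(add(Z, mul(Z, SZ)), add(SSSZ, Z)))))))))
  →23  S(S(S(S(S(S(mul(add(Z, mul(Z, SZ)), add(SSSZ, Z))))))))
  →24  S(S(S(S(S(S(mul(mul(Z, SZ), add(SSSZ, Z))))))))
  →25  S(S(S(S(S(S(mul(Z, add(SSSZ, Z))))))))
  →26  S^6(Z)

Answer: DIFFERENT — A ⇓ S^8(Z), B ⇓ S^6(Z)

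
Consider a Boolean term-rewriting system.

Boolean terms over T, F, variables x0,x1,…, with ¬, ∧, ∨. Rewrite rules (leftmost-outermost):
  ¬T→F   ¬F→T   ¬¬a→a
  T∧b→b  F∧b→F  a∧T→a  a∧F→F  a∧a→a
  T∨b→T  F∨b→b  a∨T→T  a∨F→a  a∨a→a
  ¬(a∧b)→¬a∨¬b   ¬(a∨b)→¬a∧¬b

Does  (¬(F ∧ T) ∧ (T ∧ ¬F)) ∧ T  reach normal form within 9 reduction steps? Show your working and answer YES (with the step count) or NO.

  start: (¬(F ∧ T) ∧ (T ∧ ¬F)) ∧ T
  step 1: ¬(F ∧ T) ∧ (T ∧ ¬F)
  step 2: (¬F ∨ ¬T) ∧ (T ∧ ¬F)
  step 3: (T ∨ ¬T) ∧ (T ∧ ¬F)
  step 4: T ∧ (T ∧ ¬F)
  step 5: T ∧ ¬F
  step 6: ¬F
  step 7: T

Answer: YES — reaches normal form T in 7 ≤ 9 steps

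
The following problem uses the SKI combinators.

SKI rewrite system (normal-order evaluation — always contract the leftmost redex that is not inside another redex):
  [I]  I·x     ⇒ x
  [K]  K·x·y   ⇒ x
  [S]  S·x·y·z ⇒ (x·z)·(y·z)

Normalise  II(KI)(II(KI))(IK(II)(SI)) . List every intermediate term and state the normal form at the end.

  start: II(KI)(II(KI))(IK(II)(SI))
  [1] I(KI)(II(KI))(IK(II)(SI))
  [2] KI(II(KI))(IK(II)(SI))
  [3] I(IK(II)(SI))
  [4] IK(II)(SI)
  [5] K(II)(SI)
  [6] II
  [7] I

Answer: normal form = I  (in 7 steps)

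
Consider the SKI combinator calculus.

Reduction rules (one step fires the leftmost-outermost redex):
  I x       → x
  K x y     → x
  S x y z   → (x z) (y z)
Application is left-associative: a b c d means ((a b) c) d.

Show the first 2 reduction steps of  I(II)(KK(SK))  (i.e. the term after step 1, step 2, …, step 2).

Answer: after 2 steps: I(KK(SK))

Derivation:
  start: I(II)(KK(SK))
  [1] II(KK(SK))
  [2] I(KK(SK))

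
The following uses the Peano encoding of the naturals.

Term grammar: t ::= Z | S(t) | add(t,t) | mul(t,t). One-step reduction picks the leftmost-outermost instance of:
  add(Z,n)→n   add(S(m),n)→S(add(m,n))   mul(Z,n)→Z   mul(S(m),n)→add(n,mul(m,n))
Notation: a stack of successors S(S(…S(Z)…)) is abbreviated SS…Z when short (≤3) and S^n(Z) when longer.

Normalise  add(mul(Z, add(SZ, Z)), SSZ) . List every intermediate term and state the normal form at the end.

Answer: normal form = SSZ  (in 2 steps)

Derivation:
  start: add(mul(Z, add(SZ, Z)), SSZ)
  →1  add(Z, SSZ)
  →2  SSZ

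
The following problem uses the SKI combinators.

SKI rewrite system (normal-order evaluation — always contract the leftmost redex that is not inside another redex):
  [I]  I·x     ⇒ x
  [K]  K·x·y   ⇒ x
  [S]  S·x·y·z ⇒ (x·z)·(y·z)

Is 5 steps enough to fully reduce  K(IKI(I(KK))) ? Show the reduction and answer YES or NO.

Answer: YES — reaches normal form KI in 2 ≤ 5 steps

Derivation:
  start: K(IKI(I(KK)))
  [1] K(KI(I(KK)))
  [2] KI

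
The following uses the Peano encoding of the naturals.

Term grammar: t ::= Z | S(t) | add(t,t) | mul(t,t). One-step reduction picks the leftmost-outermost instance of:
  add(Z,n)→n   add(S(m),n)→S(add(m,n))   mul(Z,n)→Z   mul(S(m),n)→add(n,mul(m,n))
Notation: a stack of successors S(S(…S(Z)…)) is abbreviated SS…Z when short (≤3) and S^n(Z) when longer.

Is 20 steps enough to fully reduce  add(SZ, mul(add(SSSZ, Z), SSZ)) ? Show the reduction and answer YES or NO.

  start: add(SZ, mul(add(SSSZ, Z), SSZ))
  [1] S(add(Z, mul(add(SSSZ, Z), SSZ)))
  [2] S(mul(add(SSSZ, Z), SSZ))
  [3] S(mul(S(add(SSZ, Z)), SSZ))
  [4] S(add(SSZ, mul(add(SSZ, Z), SSZ)))
  [5] S(S(add(SZ, mul(add(SSZ, Z), SSZ))))
  [6] S(S(S(add(Z, mul(add(SSZ, Z), SSZ)))))
  [7] S(S(S(mul(add(SSZ, Z), SSZ))))
  [8] S(S(S(mul(S(add(SZ, Z)), SSZ))))
  [9] S(S(S(add(SSZ, mul(add(SZ, Z), SSZ)))))
  [10] S(S(S(S(add(SZ, mul(add(SZ, Z), SSZ))))))
  [11] S(S(S(S(S(add(Z, mul(add(SZ, Z), SSZ)))))))
  [12] S(S(S(S(S(mul(add(SZ, Z), SSZ))))))
  [13] S(S(S(S(S(mul(S(add(Z, Z)), SSZ))))))
  [14] S(S(S(S(S(add(SSZ, mul(add(Z, Z), SSZ)))))))
  [15] S(S(S(S(S(S(add(SZ, mul(add(Z, Z), SSZ))))))))
  [16] S(S(S(S(S(S(S(add(Z, mul(add(Z, Z), SSZ)))))))))
  [17] S(S(S(S(S(S(S(mul(add(Z, Z), SSZ))))))))
  [18] S(S(S(S(S(S(S(mul(Z, SSZ))))))))
  [19] S^7(Z)

Answer: YES — reaches normal form S^7(Z) in 19 ≤ 20 steps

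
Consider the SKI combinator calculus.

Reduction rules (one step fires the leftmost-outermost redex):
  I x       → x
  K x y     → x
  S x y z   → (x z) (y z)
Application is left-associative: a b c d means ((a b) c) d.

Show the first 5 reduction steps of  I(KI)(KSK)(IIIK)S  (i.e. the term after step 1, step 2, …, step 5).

Answer: after 5 steps: IKS

Working:
  start: I(KI)(KSK)(IIIK)S
  step 1: KI(KSK)(IIIK)S
  step 2: I(IIIK)S
  step 3: IIIKS
  step 4: IIKS
  step 5: IKS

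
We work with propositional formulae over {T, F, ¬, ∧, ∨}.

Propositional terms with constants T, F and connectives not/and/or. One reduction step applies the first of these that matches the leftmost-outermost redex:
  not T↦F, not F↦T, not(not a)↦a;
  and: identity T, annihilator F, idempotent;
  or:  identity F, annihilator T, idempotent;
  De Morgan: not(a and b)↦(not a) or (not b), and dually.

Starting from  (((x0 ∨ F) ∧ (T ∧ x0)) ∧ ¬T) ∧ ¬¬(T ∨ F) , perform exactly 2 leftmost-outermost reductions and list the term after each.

Answer: after 2 steps: ((x0 ∧ x0) ∧ ¬T) ∧ ¬¬(T ∨ F)

Working:
  start: (((x0 ∨ F) ∧ (T ∧ x0)) ∧ ¬T) ∧ ¬¬(T ∨ F)
  →1  ((x0 ∧ (T ∧ x0)) ∧ ¬T) ∧ ¬¬(T ∨ F)
  →2  ((x0 ∧ x0) ∧ ¬T) ∧ ¬¬(T ∨ F)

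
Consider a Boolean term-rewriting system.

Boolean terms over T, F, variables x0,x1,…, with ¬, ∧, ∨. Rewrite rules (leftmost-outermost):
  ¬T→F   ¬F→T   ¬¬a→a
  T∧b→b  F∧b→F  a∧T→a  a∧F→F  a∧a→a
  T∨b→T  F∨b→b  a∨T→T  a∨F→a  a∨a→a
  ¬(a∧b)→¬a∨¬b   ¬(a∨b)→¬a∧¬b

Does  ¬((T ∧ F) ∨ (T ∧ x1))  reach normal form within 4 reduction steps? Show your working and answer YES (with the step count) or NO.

Answer: NO — after 4 steps the term is ¬F ∧ ¬(T ∧ x1), not yet normal

Derivation:
  start: ¬((T ∧ F) ∨ (T ∧ x1))
  [1] ¬(T ∧ F) ∧ ¬(T ∧ x1)
  [2] (¬T ∨ ¬F) ∧ ¬(T ∧ x1)
  [3] (F ∨ ¬F) ∧ ¬(T ∧ x1)
  [4] ¬F ∧ ¬(T ∧ x1)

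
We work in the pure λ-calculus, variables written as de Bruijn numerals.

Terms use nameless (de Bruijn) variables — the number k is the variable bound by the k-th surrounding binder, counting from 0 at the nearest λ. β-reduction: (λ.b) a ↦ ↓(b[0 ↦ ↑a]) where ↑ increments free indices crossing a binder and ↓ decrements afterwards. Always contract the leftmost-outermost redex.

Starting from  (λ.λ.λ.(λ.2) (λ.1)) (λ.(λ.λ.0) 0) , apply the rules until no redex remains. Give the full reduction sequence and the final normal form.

  start: (λ.λ.λ.(λ.2) (λ.1)) (λ.(λ.λ.0) 0)
  →1  λ.λ.(λ.2) (λ.1)
  →2  λ.λ.1

Answer: normal form = λ.λ.1  (in 2 steps)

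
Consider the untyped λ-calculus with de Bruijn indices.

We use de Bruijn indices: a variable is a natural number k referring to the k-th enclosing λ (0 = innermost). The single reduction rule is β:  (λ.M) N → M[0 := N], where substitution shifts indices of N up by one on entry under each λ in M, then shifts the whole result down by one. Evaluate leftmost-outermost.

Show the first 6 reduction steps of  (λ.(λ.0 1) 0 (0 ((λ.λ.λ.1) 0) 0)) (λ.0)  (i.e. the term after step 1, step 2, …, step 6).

Answer: after 6 steps: (λ.λ.1) (λ.0)

Working:
  start: (λ.(λ.0 1) 0 (0 ((λ.λ.λ.1) 0) 0)) (λ.0)
  [1] (λ.0 (λ.0)) (λ.0) ((λ.0) ((λ.λ.λ.1) (λ.0)) (λ.0))
  [2] (λ.0) (λ.0) ((λ.0) ((λ.λ.λ.1) (λ.0)) (λ.0))
  [3] (λ.0) ((λ.0) ((λ.λ.λ.1) (λ.0)) (λ.0))
  [4] (λ.0) ((λ.λ.λ.1) (λ.0)) (λ.0)
  [5] (λ.λ.λ.1) (λ.0) (λ.0)
  [6] (λ.λ.1) (λ.0)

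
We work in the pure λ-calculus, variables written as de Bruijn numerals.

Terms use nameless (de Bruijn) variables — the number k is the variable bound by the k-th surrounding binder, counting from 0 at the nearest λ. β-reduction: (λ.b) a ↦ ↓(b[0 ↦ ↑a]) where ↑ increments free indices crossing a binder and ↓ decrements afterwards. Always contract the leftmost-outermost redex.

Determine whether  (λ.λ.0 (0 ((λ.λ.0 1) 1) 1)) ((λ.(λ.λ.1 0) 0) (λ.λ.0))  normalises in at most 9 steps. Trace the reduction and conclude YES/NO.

Answer: YES — reaches normal form λ.0 (0 (λ.0 (λ.λ.0)) (λ.λ.0)) in 8 ≤ 9 steps

Reduction:
  start: (λ.λ.0 (0 ((λ.λ.0 1) 1) 1)) ((λ.(λ.λ.1 0) 0) (λ.λ.0))
  →1  λ.0 (0 ((λ.λ.0 1) ((λ.(λ.λ.1 0) 0) (λ.λ.0))) ((λ.(λ.λ.1 0) 0) (λ.λ.0)))
  →2  λ.0 (0 (λ.0 ((λ.(λ.λ.1 0) 0) (λ.λ.0))) ((λ.(λ.λ.1 0) 0) (λ.λ.0)))
  →3  λ.0 (0 (λ.0 ((λ.λ.1 0) (λ.λ.0))) ((λ.(λ.λ.1 0) 0) (λ.λ.0)))
  →4  λ.0 (0 (λ.0 (λ.(λ.λ.0) 0)) ((λ.(λ.λ.1 0) 0) (λ.λ.0)))
  →5  λ.0 (0 (λ.0 (λ.λ.0)) ((λ.(λ.λ.1 0) 0) (λ.λ.0)))
  →6  λ.0 (0 (λ.0 (λ.λ.0)) ((λ.λ.1 0) (λ.λ.0)))
  →7  λ.0 (0 (λ.0 (λ.λ.0)) (λ.(λ.λ.0) 0))
  →8  λ.0 (0 (λ.0 (λ.λ.0)) (λ.λ.0))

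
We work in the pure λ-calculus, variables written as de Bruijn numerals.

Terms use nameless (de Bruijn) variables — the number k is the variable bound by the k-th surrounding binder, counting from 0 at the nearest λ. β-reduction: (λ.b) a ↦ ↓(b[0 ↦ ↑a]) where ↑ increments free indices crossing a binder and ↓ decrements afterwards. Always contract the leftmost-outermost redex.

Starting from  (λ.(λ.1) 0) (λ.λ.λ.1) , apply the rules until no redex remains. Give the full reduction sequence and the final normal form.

Answer: normal form = λ.λ.λ.1  (in 2 steps)

Reduction:
  start: (λ.(λ.1) 0) (λ.λ.λ.1)
  →1  (λ.λ.λ.λ.1) (λ.λ.λ.1)
  →2  λ.λ.λ.1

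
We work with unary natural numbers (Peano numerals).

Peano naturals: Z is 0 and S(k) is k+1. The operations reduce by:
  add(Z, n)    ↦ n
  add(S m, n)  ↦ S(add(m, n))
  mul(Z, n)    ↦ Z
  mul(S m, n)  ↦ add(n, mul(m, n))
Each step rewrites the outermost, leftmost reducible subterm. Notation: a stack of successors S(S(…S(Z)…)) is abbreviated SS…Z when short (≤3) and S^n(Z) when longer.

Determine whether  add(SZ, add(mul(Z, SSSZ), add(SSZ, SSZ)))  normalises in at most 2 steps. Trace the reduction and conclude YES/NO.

Answer: NO — after 2 steps the term is S(add(mul(Z, SSSZ), add(SSZ, SSZ))), not yet normal

Derivation:
  start: add(SZ, add(mul(Z, SSSZ), add(SSZ, SSZ)))
  step 1: S(add(Z, add(mul(Z, SSSZ), add(SSZ, SSZ))))
  step 2: S(add(mul(Z, SSSZ), add(SSZ, SSZ)))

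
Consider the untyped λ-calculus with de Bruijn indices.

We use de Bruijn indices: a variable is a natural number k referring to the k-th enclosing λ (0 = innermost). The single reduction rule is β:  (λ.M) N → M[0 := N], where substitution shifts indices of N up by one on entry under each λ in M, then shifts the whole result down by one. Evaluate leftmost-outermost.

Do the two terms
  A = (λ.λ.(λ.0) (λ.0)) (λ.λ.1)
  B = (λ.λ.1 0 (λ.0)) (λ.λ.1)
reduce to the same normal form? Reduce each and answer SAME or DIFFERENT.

Answer: DIFFERENT — A ⇓ λ.λ.0, B ⇓ λ.0

Reduction:
Term A:
  start: (λ.λ.(λ.0) (λ.0)) (λ.λ.1)
  step 1: λ.(λ.0) (λ.0)
  step 2: λ.λ.0

Term B:
  start: (λ.λ.1 0 (λ.0)) (λ.λ.1)
  step 1: λ.(λ.λ.1) 0 (λ.0)
  step 2: λ.(λ.1) (λ.0)
  step 3: λ.0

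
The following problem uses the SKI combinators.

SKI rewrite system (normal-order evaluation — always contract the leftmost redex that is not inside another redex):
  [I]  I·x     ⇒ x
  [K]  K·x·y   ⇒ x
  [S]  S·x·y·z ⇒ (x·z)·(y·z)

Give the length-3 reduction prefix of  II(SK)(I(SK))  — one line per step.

  start: II(SK)(I(SK))
  →1  I(SK)(I(SK))
  →2  SK(I(SK))
  →3  SK(SK)

Answer: after 3 steps: SK(SK)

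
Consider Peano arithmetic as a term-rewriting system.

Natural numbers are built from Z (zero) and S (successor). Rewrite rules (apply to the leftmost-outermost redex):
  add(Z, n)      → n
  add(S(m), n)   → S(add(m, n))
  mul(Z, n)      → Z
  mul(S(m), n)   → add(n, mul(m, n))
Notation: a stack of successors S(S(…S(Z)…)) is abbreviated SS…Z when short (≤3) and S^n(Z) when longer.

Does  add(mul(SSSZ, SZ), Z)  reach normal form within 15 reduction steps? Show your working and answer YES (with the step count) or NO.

Answer: YES — reaches normal form SSSZ in 14 ≤ 15 steps

Reduction:
  start: add(mul(SSSZ, SZ), Z)
  [1] add(add(SZ, mul(SSZ, SZ)), Z)
  [2] add(S(add(Z, mul(SSZ, SZ))), Z)
  [3] S(add(add(Z, mul(SSZ, SZ)), Z))
  [4] S(add(mul(SSZ, SZ), Z))
  [5] S(add(add(SZ, mul(SZ, SZ)), Z))
  [6] S(add(S(add(Z, mul(SZ, SZ))), Z))
  [7] S(S(add(add(Z, mul(SZ, SZ)), Z)))
  [8] S(S(add(mul(SZ, SZ), Z)))
  [9] S(S(add(add(SZ, mul(Z, SZ)), Z)))
  [10] S(S(add(S(add(Z, mul(Z, SZ))), Z)))
  [11] S(S(S(add(add(Z, mul(Z, SZ)), Z))))
  [12] S(S(S(add(mul(Z, SZ), Z))))
  [13] S(S(S(add(Z, Z))))
  [14] SSSZ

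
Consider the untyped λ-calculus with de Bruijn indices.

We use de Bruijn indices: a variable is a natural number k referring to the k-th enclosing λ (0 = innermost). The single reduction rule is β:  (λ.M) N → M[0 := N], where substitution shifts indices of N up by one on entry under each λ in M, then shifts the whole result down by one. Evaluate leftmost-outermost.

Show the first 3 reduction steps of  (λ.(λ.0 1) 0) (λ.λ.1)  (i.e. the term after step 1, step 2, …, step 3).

Answer: after 3 steps: λ.λ.λ.1

Working:
  start: (λ.(λ.0 1) 0) (λ.λ.1)
  step 1: (λ.0 (λ.λ.1)) (λ.λ.1)
  step 2: (λ.λ.1) (λ.λ.1)
  step 3: λ.λ.λ.1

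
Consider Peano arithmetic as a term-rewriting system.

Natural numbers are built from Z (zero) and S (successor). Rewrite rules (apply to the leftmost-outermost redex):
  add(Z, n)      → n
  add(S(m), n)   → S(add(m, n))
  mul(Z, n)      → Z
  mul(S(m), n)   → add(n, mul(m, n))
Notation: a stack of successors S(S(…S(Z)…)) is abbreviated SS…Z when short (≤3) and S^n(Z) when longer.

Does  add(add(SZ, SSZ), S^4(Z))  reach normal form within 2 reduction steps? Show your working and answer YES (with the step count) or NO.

  start: add(add(SZ, SSZ), S^4(Z))
  →1  add(S(add(Z, SSZ)), S^4(Z))
  →2  S(add(add(Z, SSZ), S^4(Z)))

Answer: NO — after 2 steps the term is S(add(add(Z, SSZ), S^4(Z))), not yet normal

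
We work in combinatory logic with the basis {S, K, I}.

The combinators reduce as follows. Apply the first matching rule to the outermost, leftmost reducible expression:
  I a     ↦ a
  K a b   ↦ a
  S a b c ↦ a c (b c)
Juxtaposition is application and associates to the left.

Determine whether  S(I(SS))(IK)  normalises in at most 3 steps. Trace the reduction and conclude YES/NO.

  start: S(I(SS))(IK)
  →1  S(SS)(IK)
  →2  S(SS)K

Answer: YES — reaches normal form S(SS)K in 2 ≤ 3 steps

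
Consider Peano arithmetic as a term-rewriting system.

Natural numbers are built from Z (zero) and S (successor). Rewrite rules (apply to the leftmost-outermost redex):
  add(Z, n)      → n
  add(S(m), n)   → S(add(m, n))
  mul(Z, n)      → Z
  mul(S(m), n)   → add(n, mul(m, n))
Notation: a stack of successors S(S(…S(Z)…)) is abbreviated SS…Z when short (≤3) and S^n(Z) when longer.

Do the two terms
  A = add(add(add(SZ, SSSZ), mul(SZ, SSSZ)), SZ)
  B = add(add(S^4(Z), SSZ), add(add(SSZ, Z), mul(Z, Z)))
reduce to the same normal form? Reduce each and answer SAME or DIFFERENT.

Answer: SAME — A ⇓ S^8(Z), B ⇓ S^8(Z)

Reduction:
Term A:
  start: add(add(add(SZ, SSSZ), mul(SZ, SSSZ)), SZ)
  →1  add(add(S(add(Z, SSSZ)), mul(SZ, SSSZ)), SZ)
  →2  add(S(add(add(Z, SSSZ), mul(SZ, SSSZ))), SZ)
  →3  S(add(add(add(Z, SSSZ), mul(SZ, SSSZ)), SZ))
  →4  S(add(add(SSSZ, mul(SZ, SSSZ)), SZ))
  →5  S(add(S(add(SSZ, mul(SZ, SSSZ))), SZ))
  →6  S(S(add(add(SSZ, mul(SZ, SSSZ)), SZ)))
  →7  S(S(add(S(add(SZ, mul(SZ, SSSZ))), SZ)))
  →8  S(S(S(add(add(SZ, mul(SZ, SSSZ)), SZ))))
  →9  S(S(S(add(S(add(Z, mul(SZ, SSSZ))), SZ))))
  →10  S(S(S(S(add(add(Z, mul(SZ, SSSZ)), SZ)))))
  →11  S(S(S(S(add(mul(SZ, SSSZ), SZ)))))
  →12  S(S(S(S(add(add(SSSZ, mul(Z, SSSZ)), SZ)))))
  →13  S(S(S(S(add(S(add(SSZ, mul(Z, SSSZ))), SZ)))))
  →14  S(S(S(S(S(add(add(SSZ, mul(Z, SSSZ)), SZ))))))
  →15  S(S(S(S(S(add(S(add(SZ, mul(Z, SSSZ))), SZ))))))
  →16  S(S(S(S(S(S(add(add(SZ, mul(Z, SSSZ)), SZ)))))))
  →17  S(S(S(S(S(S(add(S(add(Z, mul(Z, SSSZ))), SZ)))))))
  →18  S(S(S(S(S(S(S(add(add(Z, mul(Z, SSSZ)), SZ))))))))
  →19  S(S(S(S(S(S(S(add(mul(Z, SSSZ), SZ))))))))
  →20  S(S(S(S(S(S(S(add(Z, SZ))))))))
  →21  S^8(Z)

Term B:
  start: add(add(S^4(Z), SSZ), add(add(SSZ, Z), mul(Z, Z)))
  →1  add(S(add(SSSZ, SSZ)), add(add(SSZ, Z), mul(Z, Z)))
  →2  S(add(add(SSSZ, SSZ), add(add(SSZ, Z), mul(Z, Z))))
  →3  S(add(S(add(SSZ, SSZ)), add(add(SSZ, Z), mul(Z, Z))))
  →4  S(S(add(add(SSZ, SSZ), add(add(SSZ, Z), mul(Z, Z)))))
  →5  S(S(add(S(add(SZ, SSZ)), add(add(SSZ, Z), mul(Z, Z)))))
  →6  S(S(S(add(add(SZ, SSZ), add(add(SSZ, Z), mul(Z, Z))))))
  →7  S(S(S(add(S(add(Z, SSZ)), add(add(SSZ, Z), mul(Z, Z))))))
  →8  S(S(S(S(add(add(Z, SSZ), add(add(SSZ, Z), mul(Z, Z)))))))
  →9  S(S(S(S(add(SSZ, add(add(SSZ, Z), mul(Z, Z)))))))
  →10  S(S(S(S(S(add(SZ, add(add(SSZ, Z), mul(Z, Z))))))))
  →11  S(S(S(S(S(S(add(Z, add(add(SSZ, Z), mul(Z, Z)))))))))
  →12  S(S(S(S(S(S(add(add(SSZ, Z), mul(Z, Z))))))))
  →13  S(S(S(S(S(S(add(S(add(SZ, Z)), mul(Z, Z))))))))
  →14  S(S(S(S(S(S(S(add(add(SZ, Z), mul(Z, Z)))))))))
  →15  S(S(S(S(S(S(S(add(S(add(Z, Z)), mul(Z, Z)))))))))
  →16  S(S(S(S(S(S(S(S(add(add(Z, Z), mul(Z, Z))))))))))
  →17  S(S(S(S(S(S(S(S(add(Z, mul(Z, Z))))))))))
  →18  S(S(S(S(S(S(S(S(mul(Z, Z)))))))))
  →19  S^8(Z)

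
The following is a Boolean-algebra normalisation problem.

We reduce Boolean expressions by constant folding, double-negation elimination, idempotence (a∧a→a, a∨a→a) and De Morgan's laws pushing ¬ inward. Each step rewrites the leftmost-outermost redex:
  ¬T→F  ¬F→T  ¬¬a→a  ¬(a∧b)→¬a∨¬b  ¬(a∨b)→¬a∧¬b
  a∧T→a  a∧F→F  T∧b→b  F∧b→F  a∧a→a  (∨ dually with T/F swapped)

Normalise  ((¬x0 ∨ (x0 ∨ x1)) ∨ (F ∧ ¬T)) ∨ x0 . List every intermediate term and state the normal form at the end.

  start: ((¬x0 ∨ (x0 ∨ x1)) ∨ (F ∧ ¬T)) ∨ x0
  [1] ((¬x0 ∨ (x0 ∨ x1)) ∨ F) ∨ x0
  [2] (¬x0 ∨ (x0 ∨ x1)) ∨ x0

Answer: normal form = (¬x0 ∨ (x0 ∨ x1)) ∨ x0  (in 2 steps)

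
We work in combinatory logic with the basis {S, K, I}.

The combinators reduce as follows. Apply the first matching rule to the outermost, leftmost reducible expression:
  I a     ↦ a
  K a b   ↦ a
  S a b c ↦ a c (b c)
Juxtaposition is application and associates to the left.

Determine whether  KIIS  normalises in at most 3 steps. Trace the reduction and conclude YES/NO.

  start: KIIS
  step 1: IS
  step 2: S

Answer: YES — reaches normal form S in 2 ≤ 3 steps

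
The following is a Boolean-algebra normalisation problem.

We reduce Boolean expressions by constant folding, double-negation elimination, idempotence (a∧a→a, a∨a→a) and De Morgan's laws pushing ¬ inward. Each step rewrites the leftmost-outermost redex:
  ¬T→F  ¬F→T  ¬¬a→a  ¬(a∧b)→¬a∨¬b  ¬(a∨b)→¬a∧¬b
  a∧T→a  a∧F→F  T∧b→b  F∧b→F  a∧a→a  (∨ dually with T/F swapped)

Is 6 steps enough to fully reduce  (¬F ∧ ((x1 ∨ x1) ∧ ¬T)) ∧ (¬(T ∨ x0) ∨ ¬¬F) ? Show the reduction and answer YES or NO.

Answer: YES — reaches normal form F in 6 ≤ 6 steps

Reduction:
  start: (¬F ∧ ((x1 ∨ x1) ∧ ¬T)) ∧ (¬(T ∨ x0) ∨ ¬¬F)
  step 1: (T ∧ ((x1 ∨ x1) ∧ ¬T)) ∧ (¬(T ∨ x0) ∨ ¬¬F)
  step 2: ((x1 ∨ x1) ∧ ¬T) ∧ (¬(T ∨ x0) ∨ ¬¬F)
  step 3: (x1 ∧ ¬T) ∧ (¬(T ∨ x0) ∨ ¬¬F)
  step 4: (x1 ∧ F) ∧ (¬(T ∨ x0) ∨ ¬¬F)
  step 5: F ∧ (¬(T ∨ x0) ∨ ¬¬F)
  step 6: F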